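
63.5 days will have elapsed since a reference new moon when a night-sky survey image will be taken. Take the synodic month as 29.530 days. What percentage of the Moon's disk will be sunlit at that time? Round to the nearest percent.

Reduce mod P: 63.5 − 2×29.530 = 4.44 d into the current lunation.
Elongation θ = 360° × 4.44/29.530 ≈ 54.1°.
Illuminated fraction = (1 − cos 54.1°)/2 = (1 − 0.586)/2 ≈ 0.207, so 21%.

21%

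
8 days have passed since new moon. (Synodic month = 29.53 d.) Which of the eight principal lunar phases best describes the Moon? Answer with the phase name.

At 8/29.53 of the cycle, θ ≈ 98° — the first quarter range.

first quarter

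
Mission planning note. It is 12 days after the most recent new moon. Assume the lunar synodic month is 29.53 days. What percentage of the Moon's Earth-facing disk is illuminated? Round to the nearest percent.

Elongation θ = 360° × 12/29.53 ≈ 146.3°.
With cos θ = (-0.832), the lit fraction is (1 − (-0.832))/2 ≈ 0.916, so 92%.

92%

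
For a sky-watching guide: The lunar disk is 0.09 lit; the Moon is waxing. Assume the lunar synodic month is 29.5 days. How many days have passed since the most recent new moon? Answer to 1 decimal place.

2.9 days

From f = (1 − cos θ)/2: cos θ = 1 − 2×0.09 = 0.820; arccos → 34.9°.
Before full moon the principal value applies: θ = 34.9°.
Age = 29.5 × 34.9°/360° ≈ 2.86 days.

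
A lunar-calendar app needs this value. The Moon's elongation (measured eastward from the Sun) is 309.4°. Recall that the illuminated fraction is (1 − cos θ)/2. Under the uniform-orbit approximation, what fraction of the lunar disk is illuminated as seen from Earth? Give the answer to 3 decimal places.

f = (1 − cos 309.4°)/2 = (1 − 0.635)/2 ≈ 0.183.

0.183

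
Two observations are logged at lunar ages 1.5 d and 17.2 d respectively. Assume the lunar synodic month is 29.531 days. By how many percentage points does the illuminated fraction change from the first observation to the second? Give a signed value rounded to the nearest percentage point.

+91 percentage points

First observation: θ = 360°·1.5/29.531 = 18.3°, so f = 0.025.
Second observation: θ = 209.7°, f = 0.934.
Δf = 0.934 − 0.025 = +0.909, i.e. +91 pp.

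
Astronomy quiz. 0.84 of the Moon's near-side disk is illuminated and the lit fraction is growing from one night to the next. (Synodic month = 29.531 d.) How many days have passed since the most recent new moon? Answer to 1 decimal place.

10.9 days

From f = (1 − cos θ)/2: cos θ = 1 − 2×0.84 = -0.680; arccos → 132.8°.
Before full moon the principal value applies: θ = 132.8°.
At 360°/29.531 d per day, 132.8° corresponds to 10.90 days.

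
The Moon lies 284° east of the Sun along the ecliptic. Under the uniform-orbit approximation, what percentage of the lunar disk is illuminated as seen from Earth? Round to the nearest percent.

38%

f = (1 − cos 284°)/2 = (1 − 0.242)/2 ≈ 0.379, i.e. 38%.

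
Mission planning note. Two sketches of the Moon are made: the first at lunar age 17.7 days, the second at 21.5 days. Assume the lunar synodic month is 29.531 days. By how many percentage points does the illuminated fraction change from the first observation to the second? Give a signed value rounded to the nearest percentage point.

First observation: θ = 360°·17.7/29.531 = 215.8°, so f = 0.906.
Second observation: θ = 262.1°, f = 0.569.
Δf = 0.569 − 0.906 = -0.337, i.e. -34 pp.

-34 percentage points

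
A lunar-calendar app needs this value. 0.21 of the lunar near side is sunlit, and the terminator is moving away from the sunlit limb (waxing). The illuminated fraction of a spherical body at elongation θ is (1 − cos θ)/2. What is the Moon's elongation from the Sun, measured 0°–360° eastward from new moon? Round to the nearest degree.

From f = (1 − cos θ)/2: cos θ = 1 − 2×0.21 = 0.580; arccos → 54.5°.
Before full moon the principal value applies: θ = 54.5°.

55°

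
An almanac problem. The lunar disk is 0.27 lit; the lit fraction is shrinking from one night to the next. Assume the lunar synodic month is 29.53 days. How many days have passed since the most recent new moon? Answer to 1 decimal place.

24.4 days

Invert f = (1 − cos θ)/2 to get cos θ = 1 − 2(0.27) = 0.460, hence θ₀ = arccos 0.460 = 62.6°.
Waning ⇒ past full, so θ = 360° − 62.6° = 297.4°.
That fraction of the synodic month is 297.4/360 × 29.53 d ≈ 24.39 d.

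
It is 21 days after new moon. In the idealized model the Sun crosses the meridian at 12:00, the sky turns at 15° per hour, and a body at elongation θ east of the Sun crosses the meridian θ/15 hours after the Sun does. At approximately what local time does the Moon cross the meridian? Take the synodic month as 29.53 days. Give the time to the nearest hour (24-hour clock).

Phase angle: θ = 360°·(21 d)/(29.53 d) = 256.0°.
At 15° of sky rotation per hour, 256.0° corresponds to a 17.07 h lag.
12:00 + 17.07 h ≈ 05:04 → 05:00 to the nearest hour.

05:00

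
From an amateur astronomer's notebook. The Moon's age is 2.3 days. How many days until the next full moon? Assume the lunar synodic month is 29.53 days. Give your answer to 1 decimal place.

12.5 days

Full moon occurs at elongation 180°, i.e. at age 29.53 × 180/360 = 14.765 d.
That is 14.765 − 2.3 = 12.465 days ahead.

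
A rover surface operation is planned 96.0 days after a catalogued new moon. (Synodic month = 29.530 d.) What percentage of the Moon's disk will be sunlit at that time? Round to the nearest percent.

50%

Reduce mod P: 96.0 − 3×29.530 = 7.41 d into the current lunation.
Elongation θ = 360° × 7.41/29.530 ≈ 90.3°.
With cos θ = (-0.006), the lit fraction is (1 − (-0.006))/2 ≈ 0.503, so 50%.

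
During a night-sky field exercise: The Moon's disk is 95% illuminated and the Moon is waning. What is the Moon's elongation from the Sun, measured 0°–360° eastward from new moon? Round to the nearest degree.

cos θ = 1 − 2f = -0.900, giving a principal value of 154.2°.
Waning ⇒ past full, so θ = 360° − 154.2° = 205.8°.

206°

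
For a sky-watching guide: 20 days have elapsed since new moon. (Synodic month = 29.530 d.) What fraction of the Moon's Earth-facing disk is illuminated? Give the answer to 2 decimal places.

Elongation θ = 360° × 20/29.530 ≈ 243.8°.
Illuminated fraction = (1 − cos 243.8°)/2 = (1 − (-0.441))/2 ≈ 0.721.

0.72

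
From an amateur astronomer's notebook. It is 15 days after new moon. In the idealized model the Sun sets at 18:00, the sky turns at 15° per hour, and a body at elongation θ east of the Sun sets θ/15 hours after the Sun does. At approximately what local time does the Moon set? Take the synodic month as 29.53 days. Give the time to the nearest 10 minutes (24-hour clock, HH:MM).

06:10

Elongation θ = 360° × 15/29.53 ≈ 182.9°.
The Moon trails the Sun by θ/15 = 182.9/15 ≈ 12.19 hours.
18:00 + 12.191 h ≈ 06:11 → 06:10 to the nearest ten minutes.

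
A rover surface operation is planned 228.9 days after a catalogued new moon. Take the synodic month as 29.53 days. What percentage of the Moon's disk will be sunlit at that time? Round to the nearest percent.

50%

228.9/29.53 = 7.751 lunations, so 7 complete cycles and 22.19 d into the next.
The Moon has covered 22.19/29.53 of its cycle, so θ ≈ 360° × 22.19/29.53 = 270.5°.
With cos θ = 0.009, the lit fraction is (1 − 0.009)/2 ≈ 0.495, so 50%.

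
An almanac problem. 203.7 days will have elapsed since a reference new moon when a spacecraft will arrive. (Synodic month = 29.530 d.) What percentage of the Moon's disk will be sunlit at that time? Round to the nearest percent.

10%

203.7 d spans 6 complete synodic months (6 × 29.530 = 177.18 d) plus 26.52 d.
The Moon has covered 26.52/29.530 of its cycle, so θ ≈ 360° × 26.52/29.530 = 323.3°.
cos 323.3° = 0.802, so f = (1 − 0.802)/2 = 0.099, so 10%.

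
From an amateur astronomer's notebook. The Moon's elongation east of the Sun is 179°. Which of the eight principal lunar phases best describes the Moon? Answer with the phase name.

full moon

The full moon sector spans roughly 158°–202°; 179° falls inside it.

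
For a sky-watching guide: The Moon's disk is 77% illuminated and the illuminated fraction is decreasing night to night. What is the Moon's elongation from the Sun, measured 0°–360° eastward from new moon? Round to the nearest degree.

237°

From f = (1 − cos θ)/2: cos θ = 1 − 2×0.77 = -0.540; arccos → 122.7°.
Waning ⇒ past full, so θ = 360° − 122.7° = 237.3°.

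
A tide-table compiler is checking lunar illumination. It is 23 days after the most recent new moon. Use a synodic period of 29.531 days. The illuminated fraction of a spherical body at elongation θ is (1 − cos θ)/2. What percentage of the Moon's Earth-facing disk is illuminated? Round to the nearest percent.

The Moon has covered 23/29.531 of its cycle, so θ ≈ 360° × 23/29.531 = 280.4°.
cos 280.4° = 0.180, so f = (1 − 0.180)/2 = 0.410, so 41%.

41%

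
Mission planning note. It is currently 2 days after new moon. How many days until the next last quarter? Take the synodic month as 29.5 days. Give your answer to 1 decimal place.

20.1 days

Last quarter occurs at elongation 270°, i.e. at age 29.5 × 270/360 = 22.125 d.
So 20.125 days remain (22.125 − 2).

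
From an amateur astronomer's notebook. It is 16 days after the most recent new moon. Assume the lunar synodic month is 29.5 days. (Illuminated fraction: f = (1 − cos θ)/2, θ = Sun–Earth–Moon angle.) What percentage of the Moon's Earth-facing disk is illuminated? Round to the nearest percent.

98%

The Moon has covered 16/29.5 of its cycle, so θ ≈ 360° × 16/29.5 = 195.3°.
cos 195.3° = (-0.965), so f = (1 − (-0.965))/2 = 0.982, so 98%.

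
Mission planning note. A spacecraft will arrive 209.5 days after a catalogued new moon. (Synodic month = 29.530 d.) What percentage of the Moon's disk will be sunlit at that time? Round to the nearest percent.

209.5/29.530 = 7.094 lunations, so 7 complete cycles and 2.79 d into the next.
Phase angle: θ = 360°·(2.79 d)/(29.530 d) = 34.0°.
cos 34.0° = 0.829, so f = (1 − 0.829)/2 = 0.086, so 9%.

9%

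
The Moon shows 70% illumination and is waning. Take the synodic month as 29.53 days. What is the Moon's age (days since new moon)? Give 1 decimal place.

20.2 days

cos θ = 1 − 2f = -0.400, giving a principal value of 113.6°.
A waning Moon lies in 180°–360°, so θ = 360° − 113.6° = 246.4°.
That fraction of the synodic month is 246.4/360 × 29.53 d ≈ 20.21 d.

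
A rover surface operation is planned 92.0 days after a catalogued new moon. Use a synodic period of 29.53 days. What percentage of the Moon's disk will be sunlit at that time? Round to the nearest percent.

13%

Reduce mod P: 92.0 − 3×29.53 = 3.41 d into the current lunation.
Elongation θ = 360° × 3.41/29.53 ≈ 41.6°.
Illuminated fraction = (1 − cos 41.6°)/2 = (1 − 0.748)/2 ≈ 0.126, so 13%.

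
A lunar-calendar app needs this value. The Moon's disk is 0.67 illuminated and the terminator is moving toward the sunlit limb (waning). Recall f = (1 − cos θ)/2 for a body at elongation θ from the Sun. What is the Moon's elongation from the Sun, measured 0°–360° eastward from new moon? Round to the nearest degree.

Invert f = (1 − cos θ)/2 to get cos θ = 1 − 2(0.67) = -0.340, hence θ₀ = arccos -0.340 = 109.9°.
A waning Moon lies in 180°–360°, so θ = 360° − 109.9° = 250.1°.

250°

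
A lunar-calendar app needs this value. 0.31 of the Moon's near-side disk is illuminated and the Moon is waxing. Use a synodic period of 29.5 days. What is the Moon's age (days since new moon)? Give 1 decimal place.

5.5 days

Invert f = (1 − cos θ)/2 to get cos θ = 1 − 2(0.31) = 0.380, hence θ₀ = arccos 0.380 = 67.7°.
The Moon is waxing (0°–180°), so θ = 67.7° directly.
Age = 29.5 × 67.7°/360° ≈ 5.54 days.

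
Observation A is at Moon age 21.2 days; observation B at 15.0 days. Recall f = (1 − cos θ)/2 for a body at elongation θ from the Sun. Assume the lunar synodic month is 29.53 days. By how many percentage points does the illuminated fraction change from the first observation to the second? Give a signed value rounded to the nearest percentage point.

+40 percentage points

θ₁ = 360° × 21.2/29.53 = 258.4°, f₁ = (1 − cos θ₁)/2 = 0.600.
θ₂ = 360° × 15.0/29.53 = 182.9°, f₂ = (1 − cos θ₂)/2 = 0.999.
Change = f₂ − f₁ = +0.399 → +40 percentage points.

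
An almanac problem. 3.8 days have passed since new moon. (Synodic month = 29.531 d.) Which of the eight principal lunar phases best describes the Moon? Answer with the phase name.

θ ≈ 360° × 3.8/29.531 = 46°, which falls in the waxing crescent sector.

waxing crescent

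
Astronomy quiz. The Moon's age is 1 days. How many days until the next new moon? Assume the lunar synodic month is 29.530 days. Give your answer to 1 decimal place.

The next new moon completes the synodic month: 29.530 − 1 = 28.530 days.

28.5 days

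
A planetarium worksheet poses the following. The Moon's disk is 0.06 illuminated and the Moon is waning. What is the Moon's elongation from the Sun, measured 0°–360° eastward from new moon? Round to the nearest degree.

cos θ = 1 − 2f = 0.880, giving a principal value of 28.4°.
A waning Moon lies in 180°–360°, so θ = 360° − 28.4° = 331.6°.

332°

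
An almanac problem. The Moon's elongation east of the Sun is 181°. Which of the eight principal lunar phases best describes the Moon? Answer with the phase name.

181° lies in the full moon sector of the 8-phase cycle.

full moon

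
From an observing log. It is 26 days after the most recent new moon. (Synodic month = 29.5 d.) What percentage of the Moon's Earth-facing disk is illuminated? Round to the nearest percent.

The Moon has covered 26/29.5 of its cycle, so θ ≈ 360° × 26/29.5 = 317.3°.
cos 317.3° = 0.735, so f = (1 − 0.735)/2 = 0.133, so 13%.

13%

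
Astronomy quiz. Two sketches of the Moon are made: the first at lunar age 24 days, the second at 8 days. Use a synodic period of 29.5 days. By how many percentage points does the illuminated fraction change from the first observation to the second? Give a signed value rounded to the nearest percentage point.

θ₁ = 360° × 24/29.5 = 292.9°, f₁ = (1 − cos θ₁)/2 = 0.306.
θ₂ = 360° × 8/29.5 = 97.6°, f₂ = (1 − cos θ₂)/2 = 0.566.
Change = f₂ − f₁ = +0.261 → +26 percentage points.

+26 percentage points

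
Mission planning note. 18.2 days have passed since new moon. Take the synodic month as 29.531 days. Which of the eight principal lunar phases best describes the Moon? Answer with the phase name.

waning gibbous

θ ≈ 360° × 18.2/29.531 = 222°, which falls in the waning gibbous sector.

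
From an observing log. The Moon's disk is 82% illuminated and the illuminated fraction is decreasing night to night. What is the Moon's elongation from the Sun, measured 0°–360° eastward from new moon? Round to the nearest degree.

230°

Invert f = (1 − cos θ)/2 to get cos θ = 1 − 2(0.82) = -0.640, hence θ₀ = arccos -0.640 = 129.8°.
A waning Moon lies in 180°–360°, so θ = 360° − 129.8° = 230.2°.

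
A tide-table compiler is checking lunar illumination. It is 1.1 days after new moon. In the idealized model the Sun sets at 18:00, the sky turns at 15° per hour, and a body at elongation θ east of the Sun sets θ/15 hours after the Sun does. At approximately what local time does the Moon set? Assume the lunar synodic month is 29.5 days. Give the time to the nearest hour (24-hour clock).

Phase angle: θ = 360°·(1.1 d)/(29.5 d) = 13.4°.
The Moon trails the Sun by θ/15 = 13.4/15 ≈ 0.89 hours.
18:00 + 0.89 h ≈ 18:54 → 19:00 to the nearest hour.

19:00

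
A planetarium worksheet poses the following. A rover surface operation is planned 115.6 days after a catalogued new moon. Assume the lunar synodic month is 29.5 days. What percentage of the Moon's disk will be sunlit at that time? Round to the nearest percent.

115.6/29.5 = 3.919 lunations, so 3 complete cycles and 27.10 d into the next.
Phase angle: θ = 360°·(27.10 d)/(29.5 d) = 330.7°.
With cos θ = 0.872, the lit fraction is (1 − 0.872)/2 ≈ 0.064, so 6%.

6%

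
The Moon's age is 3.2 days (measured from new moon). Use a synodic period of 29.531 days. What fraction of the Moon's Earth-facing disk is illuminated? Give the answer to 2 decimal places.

0.11

Elongation θ = 360° × 3.2/29.531 ≈ 39.0°.
With cos θ = 0.777, the lit fraction is (1 − 0.777)/2 ≈ 0.111.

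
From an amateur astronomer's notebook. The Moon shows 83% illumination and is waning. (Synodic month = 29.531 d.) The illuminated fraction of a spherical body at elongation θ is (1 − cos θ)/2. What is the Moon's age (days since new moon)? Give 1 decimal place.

Invert f = (1 − cos θ)/2 to get cos θ = 1 − 2(0.83) = -0.660, hence θ₀ = arccos -0.660 = 131.3°.
Since the Moon is past full (waning), take the reflex angle: θ = 360° − 131.3° = 228.7°.
Age = 29.531 × 228.7°/360° ≈ 18.76 days.

18.8 days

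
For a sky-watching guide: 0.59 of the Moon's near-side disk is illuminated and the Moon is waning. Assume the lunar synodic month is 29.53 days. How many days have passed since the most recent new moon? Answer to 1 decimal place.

21.3 days

cos θ = 1 − 2f = -0.180, giving a principal value of 100.4°.
Since the Moon is past full (waning), take the reflex angle: θ = 360° − 100.4° = 259.6°.
Age = 29.53 × 259.6°/360° ≈ 21.30 days.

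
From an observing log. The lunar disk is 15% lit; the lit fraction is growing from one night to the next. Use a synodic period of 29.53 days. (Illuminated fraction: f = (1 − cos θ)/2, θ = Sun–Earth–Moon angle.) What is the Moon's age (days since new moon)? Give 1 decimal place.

3.7 days

cos θ = 1 − 2f = 0.700, giving a principal value of 45.6°.
Waxing ⇒ before full, so θ = 45.6°.
Age = 29.53 × 45.6°/360° ≈ 3.74 days.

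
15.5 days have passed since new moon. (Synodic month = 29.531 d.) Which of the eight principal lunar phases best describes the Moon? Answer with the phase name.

At 15.5/29.531 of the cycle, θ ≈ 189° — the full moon range.

full moon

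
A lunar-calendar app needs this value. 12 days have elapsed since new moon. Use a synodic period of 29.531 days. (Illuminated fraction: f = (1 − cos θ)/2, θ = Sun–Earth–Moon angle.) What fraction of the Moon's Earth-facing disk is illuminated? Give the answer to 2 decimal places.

Phase angle: θ = 360°·(12 d)/(29.531 d) = 146.3°.
Illuminated fraction = (1 − cos 146.3°)/2 = (1 − (-0.832))/2 ≈ 0.916.

0.92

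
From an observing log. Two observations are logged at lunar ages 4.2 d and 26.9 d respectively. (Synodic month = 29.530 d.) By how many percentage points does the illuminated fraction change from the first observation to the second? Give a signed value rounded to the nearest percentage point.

-11 pp

θ₁ = 360° × 4.2/29.530 = 51.2°, f₁ = (1 − cos θ₁)/2 = 0.187.
θ₂ = 360° × 26.9/29.530 = 327.9°, f₂ = (1 − cos θ₂)/2 = 0.076.
Change = f₂ − f₁ = -0.110 → -11 percentage points.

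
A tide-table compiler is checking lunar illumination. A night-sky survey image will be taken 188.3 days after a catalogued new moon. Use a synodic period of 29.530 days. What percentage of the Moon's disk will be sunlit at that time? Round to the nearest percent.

86%

188.3 d spans 6 complete synodic months (6 × 29.530 = 177.18 d) plus 11.12 d.
Elongation θ = 360° × 11.12/29.530 ≈ 135.6°.
With cos θ = (-0.714), the lit fraction is (1 − (-0.714))/2 ≈ 0.857, so 86%.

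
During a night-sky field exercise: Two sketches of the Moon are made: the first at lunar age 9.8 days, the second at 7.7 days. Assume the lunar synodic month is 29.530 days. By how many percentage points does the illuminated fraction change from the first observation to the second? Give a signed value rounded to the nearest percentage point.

First observation: θ = 360°·9.8/29.530 = 119.5°, so f = 0.746.
Second observation: θ = 93.9°, f = 0.534.
Δf = 0.534 − 0.746 = -0.212, i.e. -21 pp.

-21 percentage points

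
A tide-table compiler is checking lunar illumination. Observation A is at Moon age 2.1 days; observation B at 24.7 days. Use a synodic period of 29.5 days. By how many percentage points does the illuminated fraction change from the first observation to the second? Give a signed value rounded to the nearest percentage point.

+19 pp

First observation: θ = 360°·2.1/29.5 = 25.6°, so f = 0.049.
Second observation: θ = 301.4°, f = 0.239.
Δf = 0.239 − 0.049 = +0.190, i.e. +19 pp.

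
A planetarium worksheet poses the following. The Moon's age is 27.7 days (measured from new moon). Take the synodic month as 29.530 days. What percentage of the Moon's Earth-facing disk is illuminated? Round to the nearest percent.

4%

The Moon has covered 27.7/29.530 of its cycle, so θ ≈ 360° × 27.7/29.530 = 337.7°.
Illuminated fraction = (1 − cos 337.7°)/2 = (1 − 0.925)/2 ≈ 0.037, so 4%.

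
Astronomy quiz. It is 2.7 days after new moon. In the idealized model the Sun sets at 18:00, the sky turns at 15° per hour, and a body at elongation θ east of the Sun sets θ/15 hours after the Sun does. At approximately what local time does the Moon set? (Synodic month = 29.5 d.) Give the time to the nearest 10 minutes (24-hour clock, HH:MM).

Phase angle: θ = 360°·(2.7 d)/(29.5 d) = 32.9°.
The Moon trails the Sun by θ/15 = 32.9/15 ≈ 2.20 hours.
18:00 + 2.197 h ≈ 20:12 → 20:10 to the nearest ten minutes.

20:10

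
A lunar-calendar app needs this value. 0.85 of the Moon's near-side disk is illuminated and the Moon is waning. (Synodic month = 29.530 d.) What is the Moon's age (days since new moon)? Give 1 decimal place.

18.5 days

cos θ = 1 − 2f = -0.700, giving a principal value of 134.4°.
A waning Moon lies in 180°–360°, so θ = 360° − 134.4° = 225.6°.
That fraction of the synodic month is 225.6/360 × 29.530 d ≈ 18.50 d.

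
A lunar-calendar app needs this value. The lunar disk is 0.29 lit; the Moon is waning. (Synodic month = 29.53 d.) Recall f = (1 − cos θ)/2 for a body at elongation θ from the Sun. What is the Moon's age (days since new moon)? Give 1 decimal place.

24.2 days

cos θ = 1 − 2f = 0.420, giving a principal value of 65.2°.
Waning ⇒ past full, so θ = 360° − 65.2° = 294.8°.
At 360°/29.53 d per day, 294.8° corresponds to 24.18 days.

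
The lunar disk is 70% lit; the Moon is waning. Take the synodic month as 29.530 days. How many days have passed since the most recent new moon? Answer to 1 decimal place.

20.2 days

cos θ = 1 − 2f = -0.400, giving a principal value of 113.6°.
Since the Moon is past full (waning), take the reflex angle: θ = 360° − 113.6° = 246.4°.
At 360°/29.530 d per day, 246.4° corresponds to 20.21 days.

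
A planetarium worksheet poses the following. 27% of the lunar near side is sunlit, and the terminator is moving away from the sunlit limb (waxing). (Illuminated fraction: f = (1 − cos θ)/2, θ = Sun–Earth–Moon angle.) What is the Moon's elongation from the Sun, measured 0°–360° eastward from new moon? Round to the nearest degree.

63°

From f = (1 − cos θ)/2: cos θ = 1 − 2×0.27 = 0.460; arccos → 62.6°.
Waxing ⇒ before full, so θ = 62.6°.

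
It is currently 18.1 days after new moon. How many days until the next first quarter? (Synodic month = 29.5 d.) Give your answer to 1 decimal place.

First quarter occurs at elongation 90°, i.e. at age 29.5 × 90/360 = 7.375 d.
Already past this cycle's first quarter; the next is at 7.375 + 29.5 = 36.875 d, so 36.875 − 18.1 = 18.775 days.

18.8 days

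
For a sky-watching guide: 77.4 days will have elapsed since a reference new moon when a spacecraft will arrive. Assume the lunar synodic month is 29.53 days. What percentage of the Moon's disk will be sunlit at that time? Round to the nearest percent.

86%

Reduce mod P: 77.4 − 2×29.53 = 18.34 d into the current lunation.
The Moon has covered 18.34/29.53 of its cycle, so θ ≈ 360° × 18.34/29.53 = 223.6°.
With cos θ = (-0.724), the lit fraction is (1 − (-0.724))/2 ≈ 0.862, so 86%.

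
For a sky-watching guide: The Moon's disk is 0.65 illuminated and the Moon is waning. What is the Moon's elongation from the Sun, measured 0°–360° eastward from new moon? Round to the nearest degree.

Invert f = (1 − cos θ)/2 to get cos θ = 1 − 2(0.65) = -0.300, hence θ₀ = arccos -0.300 = 107.5°.
A waning Moon lies in 180°–360°, so θ = 360° − 107.5° = 252.5°.

253°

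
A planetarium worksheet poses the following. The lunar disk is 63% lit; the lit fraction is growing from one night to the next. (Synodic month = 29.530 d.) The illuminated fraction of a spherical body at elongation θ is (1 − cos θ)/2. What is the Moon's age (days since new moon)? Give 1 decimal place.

8.6 days

From f = (1 − cos θ)/2: cos θ = 1 − 2×0.63 = -0.260; arccos → 105.1°.
The Moon is waxing (0°–180°), so θ = 105.1° directly.
Age = 29.530 × 105.1°/360° ≈ 8.62 days.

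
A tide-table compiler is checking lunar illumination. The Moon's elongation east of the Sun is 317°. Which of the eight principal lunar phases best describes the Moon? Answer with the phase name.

317° lies in the waning crescent sector of the 8-phase cycle.

waning crescent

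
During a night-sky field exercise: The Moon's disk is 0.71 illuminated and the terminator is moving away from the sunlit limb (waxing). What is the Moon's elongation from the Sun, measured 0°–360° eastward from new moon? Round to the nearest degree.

Invert f = (1 − cos θ)/2 to get cos θ = 1 − 2(0.71) = -0.420, hence θ₀ = arccos -0.420 = 114.8°.
Waxing ⇒ before full, so θ = 114.8°.

115°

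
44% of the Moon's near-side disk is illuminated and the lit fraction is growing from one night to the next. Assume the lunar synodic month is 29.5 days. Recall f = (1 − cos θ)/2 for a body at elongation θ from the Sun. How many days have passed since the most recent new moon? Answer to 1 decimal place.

Invert f = (1 − cos θ)/2 to get cos θ = 1 − 2(0.44) = 0.120, hence θ₀ = arccos 0.120 = 83.1°.
Waxing ⇒ before full, so θ = 83.1°.
At 360°/29.5 d per day, 83.1° corresponds to 6.81 days.

6.8 days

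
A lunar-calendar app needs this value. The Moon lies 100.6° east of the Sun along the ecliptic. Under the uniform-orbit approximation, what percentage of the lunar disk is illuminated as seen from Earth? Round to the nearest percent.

59%

cos 100.6° = (-0.184), so f = (1 − (-0.184))/2 = 0.592, i.e. 59%.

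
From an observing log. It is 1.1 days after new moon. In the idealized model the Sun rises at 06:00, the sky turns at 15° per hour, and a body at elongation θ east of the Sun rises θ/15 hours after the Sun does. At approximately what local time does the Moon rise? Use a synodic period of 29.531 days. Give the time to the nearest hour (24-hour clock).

07:00

Phase angle: θ = 360°·(1.1 d)/(29.531 d) = 13.4°.
At 15° of sky rotation per hour, 13.4° corresponds to a 0.89 h lag.
06:00 + 0.89 h ≈ 06:54 → 07:00 to the nearest hour.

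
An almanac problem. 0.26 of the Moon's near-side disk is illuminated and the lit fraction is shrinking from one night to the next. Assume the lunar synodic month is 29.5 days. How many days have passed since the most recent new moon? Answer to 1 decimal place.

24.5 days

From f = (1 − cos θ)/2: cos θ = 1 − 2×0.26 = 0.480; arccos → 61.3°.
A waning Moon lies in 180°–360°, so θ = 360° − 61.3° = 298.7°.
Age = 29.5 × 298.7°/360° ≈ 24.48 days.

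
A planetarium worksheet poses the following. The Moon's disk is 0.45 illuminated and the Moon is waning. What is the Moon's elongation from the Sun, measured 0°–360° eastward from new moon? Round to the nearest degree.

276°

cos θ = 1 − 2f = 0.100, giving a principal value of 84.3°.
Waning ⇒ past full, so θ = 360° − 84.3° = 275.7°.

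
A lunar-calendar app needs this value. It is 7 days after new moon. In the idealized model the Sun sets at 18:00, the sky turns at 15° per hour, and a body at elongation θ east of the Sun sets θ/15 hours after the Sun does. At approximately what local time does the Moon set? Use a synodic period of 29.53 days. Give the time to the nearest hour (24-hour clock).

Elongation θ = 360° × 7/29.53 ≈ 85.3°.
At 15° of sky rotation per hour, 85.3° corresponds to a 5.69 h lag.
18:00 + 5.69 h ≈ 23:41 → 00:00 to the nearest hour.

00:00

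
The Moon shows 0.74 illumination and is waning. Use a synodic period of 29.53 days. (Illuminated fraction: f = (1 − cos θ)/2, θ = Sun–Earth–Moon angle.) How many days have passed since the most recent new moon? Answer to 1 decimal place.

19.8 days

cos θ = 1 − 2f = -0.480, giving a principal value of 118.7°.
A waning Moon lies in 180°–360°, so θ = 360° − 118.7° = 241.3°.
Age = 29.53 × 241.3°/360° ≈ 19.79 days.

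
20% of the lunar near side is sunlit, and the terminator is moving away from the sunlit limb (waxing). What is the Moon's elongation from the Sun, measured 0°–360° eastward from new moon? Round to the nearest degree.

53°

From f = (1 − cos θ)/2: cos θ = 1 − 2×0.20 = 0.600; arccos → 53.1°.
Waxing ⇒ before full, so θ = 53.1°.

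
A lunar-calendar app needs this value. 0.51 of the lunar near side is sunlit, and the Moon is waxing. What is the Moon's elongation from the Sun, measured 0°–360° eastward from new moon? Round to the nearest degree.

cos θ = 1 − 2f = -0.020, giving a principal value of 91.1°.
Waxing ⇒ before full, so θ = 91.1°.

91°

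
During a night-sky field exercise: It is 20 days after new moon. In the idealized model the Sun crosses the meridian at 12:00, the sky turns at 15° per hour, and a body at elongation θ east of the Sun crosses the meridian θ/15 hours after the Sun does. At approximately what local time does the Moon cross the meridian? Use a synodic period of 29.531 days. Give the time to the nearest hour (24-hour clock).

The Moon has covered 20/29.531 of its cycle, so θ ≈ 360° × 20/29.531 = 243.8°.
The Moon trails the Sun by θ/15 = 243.8/15 ≈ 16.25 hours.
12:00 + 16.25 h ≈ 04:15 → 04:00 to the nearest hour.

04:00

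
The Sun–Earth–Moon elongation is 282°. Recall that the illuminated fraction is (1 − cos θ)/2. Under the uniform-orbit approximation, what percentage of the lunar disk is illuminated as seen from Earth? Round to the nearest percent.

40%

f = (1 − cos 282°)/2 = (1 − 0.208)/2 ≈ 0.396, i.e. 40%.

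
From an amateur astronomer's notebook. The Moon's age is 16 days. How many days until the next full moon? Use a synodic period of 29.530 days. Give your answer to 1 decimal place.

28.3 days

Full moon occurs at elongation 180°, i.e. at age 29.530 × 180/360 = 14.765 d.
This lunation's full moon (14.765 d) has passed, so add one period: 44.295 − 16 = 28.295 days.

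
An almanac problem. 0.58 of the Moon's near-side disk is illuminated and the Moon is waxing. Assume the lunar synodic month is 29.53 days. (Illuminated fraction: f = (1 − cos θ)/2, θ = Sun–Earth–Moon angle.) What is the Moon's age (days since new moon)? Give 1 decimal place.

8.1 days

cos θ = 1 − 2f = -0.160, giving a principal value of 99.2°.
Before full moon the principal value applies: θ = 99.2°.
Age = 29.53 × 99.2°/360° ≈ 8.14 days.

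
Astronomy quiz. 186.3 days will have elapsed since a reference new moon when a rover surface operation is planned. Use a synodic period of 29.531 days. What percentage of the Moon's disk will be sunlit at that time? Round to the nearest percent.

68%

Reduce mod P: 186.3 − 6×29.531 = 9.11 d into the current lunation.
Phase angle: θ = 360°·(9.11 d)/(29.531 d) = 111.1°.
Illuminated fraction = (1 − cos 111.1°)/2 = (1 − (-0.360))/2 ≈ 0.680, so 68%.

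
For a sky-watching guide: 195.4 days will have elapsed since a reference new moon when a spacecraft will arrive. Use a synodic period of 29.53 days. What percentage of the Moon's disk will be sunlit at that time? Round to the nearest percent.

195.4/29.53 = 6.617 lunations, so 6 complete cycles and 18.22 d into the next.
The Moon has covered 18.22/29.53 of its cycle, so θ ≈ 360° × 18.22/29.53 = 222.1°.
Illuminated fraction = (1 − cos 222.1°)/2 = (1 − (-0.742))/2 ≈ 0.871, so 87%.

87%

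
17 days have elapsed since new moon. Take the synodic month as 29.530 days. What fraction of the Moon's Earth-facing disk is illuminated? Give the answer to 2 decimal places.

0.94

Phase angle: θ = 360°·(17 d)/(29.530 d) = 207.2°.
With cos θ = (-0.889), the lit fraction is (1 − (-0.889))/2 ≈ 0.945.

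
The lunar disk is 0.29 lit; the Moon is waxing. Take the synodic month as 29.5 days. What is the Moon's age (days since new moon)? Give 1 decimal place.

cos θ = 1 − 2f = 0.420, giving a principal value of 65.2°.
Waxing ⇒ before full, so θ = 65.2°.
At 360°/29.5 d per day, 65.2° corresponds to 5.34 days.

5.3 days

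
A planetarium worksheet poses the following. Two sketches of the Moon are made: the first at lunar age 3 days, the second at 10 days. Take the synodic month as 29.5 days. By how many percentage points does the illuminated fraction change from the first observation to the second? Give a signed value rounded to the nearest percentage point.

+67 percentage points

θ₁ = 360° × 3/29.5 = 36.6°, f₁ = (1 − cos θ₁)/2 = 0.099.
θ₂ = 360° × 10/29.5 = 122.0°, f₂ = (1 − cos θ₂)/2 = 0.765.
Change = f₂ − f₁ = +0.667 → +67 percentage points.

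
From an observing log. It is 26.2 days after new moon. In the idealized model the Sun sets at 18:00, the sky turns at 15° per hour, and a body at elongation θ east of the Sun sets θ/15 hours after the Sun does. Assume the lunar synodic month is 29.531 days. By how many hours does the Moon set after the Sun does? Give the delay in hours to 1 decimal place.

21.3 h

Elongation θ = 360° × 26.2/29.531 ≈ 319.4°.
At 15° of sky rotation per hour, 319.4° corresponds to a 21.29 h lag.
So the Moon sets 21.29 h after the Sun.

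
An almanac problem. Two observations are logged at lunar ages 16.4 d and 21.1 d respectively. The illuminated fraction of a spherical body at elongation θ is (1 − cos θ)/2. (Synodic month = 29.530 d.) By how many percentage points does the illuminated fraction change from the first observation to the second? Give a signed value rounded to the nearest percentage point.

θ₁ = 360° × 16.4/29.530 = 199.9°, f₁ = (1 − cos θ₁)/2 = 0.970.
θ₂ = 360° × 21.1/29.530 = 257.2°, f₂ = (1 − cos θ₂)/2 = 0.611.
Change = f₂ − f₁ = -0.360 → -36 percentage points.

-36 percentage points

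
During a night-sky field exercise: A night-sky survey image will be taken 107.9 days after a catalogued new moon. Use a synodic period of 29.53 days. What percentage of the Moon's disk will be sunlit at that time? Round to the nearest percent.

78%

Reduce mod P: 107.9 − 3×29.53 = 19.31 d into the current lunation.
Phase angle: θ = 360°·(19.31 d)/(29.53 d) = 235.4°.
With cos θ = (-0.568), the lit fraction is (1 − (-0.568))/2 ≈ 0.784, so 78%.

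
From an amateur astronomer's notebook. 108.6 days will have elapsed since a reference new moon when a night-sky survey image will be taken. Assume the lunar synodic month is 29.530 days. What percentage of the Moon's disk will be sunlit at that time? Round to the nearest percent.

108.6 d spans 3 complete synodic months (3 × 29.530 = 88.59 d) plus 20.01 d.
The Moon has covered 20.01/29.530 of its cycle, so θ ≈ 360° × 20.01/29.530 = 243.9°.
cos 243.9° = (-0.439), so f = (1 − (-0.439))/2 = 0.720, so 72%.

72%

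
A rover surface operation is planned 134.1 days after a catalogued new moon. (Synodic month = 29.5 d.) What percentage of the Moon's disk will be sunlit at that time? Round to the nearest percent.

98%

134.1 d spans 4 complete synodic months (4 × 29.5 = 118.00 d) plus 16.10 d.
The Moon has covered 16.10/29.5 of its cycle, so θ ≈ 360° × 16.10/29.5 = 196.5°.
With cos θ = (-0.959), the lit fraction is (1 − (-0.959))/2 ≈ 0.979, so 98%.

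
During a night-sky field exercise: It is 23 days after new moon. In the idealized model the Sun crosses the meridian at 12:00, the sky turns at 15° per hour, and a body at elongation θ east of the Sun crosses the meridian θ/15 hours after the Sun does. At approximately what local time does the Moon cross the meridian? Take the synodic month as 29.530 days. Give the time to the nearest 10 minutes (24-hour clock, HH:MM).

Elongation θ = 360° × 23/29.530 ≈ 280.4°.
Delay after the Sun = 280.4° / (15°/h) ≈ 18.69 h.
12:00 + 18.693 h ≈ 06:42 → 06:40 to the nearest ten minutes.

06:40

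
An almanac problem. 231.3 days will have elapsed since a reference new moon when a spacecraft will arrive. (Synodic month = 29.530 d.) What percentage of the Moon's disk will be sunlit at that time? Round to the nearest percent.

231.3 d spans 7 complete synodic months (7 × 29.530 = 206.71 d) plus 24.59 d.
The Moon has covered 24.59/29.530 of its cycle, so θ ≈ 360° × 24.59/29.530 = 299.8°.
cos 299.8° = 0.497, so f = (1 − 0.497)/2 = 0.252, so 25%.

25%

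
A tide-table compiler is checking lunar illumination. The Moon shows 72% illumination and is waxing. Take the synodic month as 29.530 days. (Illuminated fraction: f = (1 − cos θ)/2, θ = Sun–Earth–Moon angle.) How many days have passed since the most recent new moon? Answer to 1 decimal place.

Invert f = (1 − cos θ)/2 to get cos θ = 1 − 2(0.72) = -0.440, hence θ₀ = arccos -0.440 = 116.1°.
Before full moon the principal value applies: θ = 116.1°.
At 360°/29.530 d per day, 116.1° corresponds to 9.52 days.

9.5 days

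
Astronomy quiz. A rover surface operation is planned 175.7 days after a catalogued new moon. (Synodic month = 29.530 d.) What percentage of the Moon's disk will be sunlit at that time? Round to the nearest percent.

2%

175.7 d spans 5 complete synodic months (5 × 29.530 = 147.65 d) plus 28.05 d.
The Moon has covered 28.05/29.530 of its cycle, so θ ≈ 360° × 28.05/29.530 = 342.0°.
cos 342.0° = 0.951, so f = (1 − 0.951)/2 = 0.025, so 2%.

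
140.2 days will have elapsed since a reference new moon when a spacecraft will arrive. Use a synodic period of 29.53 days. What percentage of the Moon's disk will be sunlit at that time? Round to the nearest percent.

Reduce mod P: 140.2 − 4×29.53 = 22.08 d into the current lunation.
The Moon has covered 22.08/29.53 of its cycle, so θ ≈ 360° × 22.08/29.53 = 269.2°.
Illuminated fraction = (1 − cos 269.2°)/2 = (1 − (-0.014))/2 ≈ 0.507, so 51%.

51%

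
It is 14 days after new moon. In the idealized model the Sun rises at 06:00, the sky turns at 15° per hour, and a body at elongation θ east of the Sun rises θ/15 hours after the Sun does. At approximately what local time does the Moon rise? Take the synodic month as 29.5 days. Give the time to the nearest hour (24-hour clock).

17:00

Elongation θ = 360° × 14/29.5 ≈ 170.8°.
The Moon trails the Sun by θ/15 = 170.8/15 ≈ 11.39 hours.
06:00 + 11.39 h ≈ 17:23 → 17:00 to the nearest hour.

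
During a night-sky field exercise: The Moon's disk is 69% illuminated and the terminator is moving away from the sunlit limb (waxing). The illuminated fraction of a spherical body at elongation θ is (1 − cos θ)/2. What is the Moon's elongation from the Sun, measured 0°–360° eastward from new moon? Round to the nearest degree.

112°

Invert f = (1 − cos θ)/2 to get cos θ = 1 − 2(0.69) = -0.380, hence θ₀ = arccos -0.380 = 112.3°.
Before full moon the principal value applies: θ = 112.3°.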